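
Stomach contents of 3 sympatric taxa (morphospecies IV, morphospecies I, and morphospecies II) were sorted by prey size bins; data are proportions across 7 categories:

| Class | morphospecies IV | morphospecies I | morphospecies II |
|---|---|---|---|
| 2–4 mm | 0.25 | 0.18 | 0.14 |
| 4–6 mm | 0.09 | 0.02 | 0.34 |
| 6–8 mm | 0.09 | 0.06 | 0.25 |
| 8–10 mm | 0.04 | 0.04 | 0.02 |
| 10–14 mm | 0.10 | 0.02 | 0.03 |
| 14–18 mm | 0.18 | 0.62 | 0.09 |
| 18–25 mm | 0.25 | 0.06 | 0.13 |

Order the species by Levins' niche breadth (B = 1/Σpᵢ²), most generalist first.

Σp_IVᵢ² = 0.25² + 0.09² + 0.09² + 0.04² + 0.10² + 0.18² + 0.25² = 0.0625 + 0.0081 + 0.0081 + 0.0016 + 0.0100 + 0.0324 + 0.0625 = 0.1852
B_IV = 1 / 0.1852 = 5.3996
Σp_Iᵢ² = 0.18² + 0.02² + 0.06² + 0.04² + 0.02² + 0.62² + 0.06² = 0.0324 + 0.0004 + 0.0036 + 0.0016 + 0.0004 + 0.3844 + 0.0036 = 0.4264
B_I = 1 / 0.4264 = 2.3452
Σp_IIᵢ² = 0.14² + 0.34² + 0.25² + 0.02² + 0.03² + 0.09² + 0.13² = 0.0196 + 0.1156 + 0.0625 + 0.0004 + 0.0009 + 0.0081 + 0.0169 = 0.2240
B_II = 1 / 0.2240 = 4.4643
Ranking by B (broadest → narrowest): morphospecies IV (5.40) > morphospecies II (4.46) > morphospecies I (2.35)

morphospecies IV > morphospecies II > morphospecies I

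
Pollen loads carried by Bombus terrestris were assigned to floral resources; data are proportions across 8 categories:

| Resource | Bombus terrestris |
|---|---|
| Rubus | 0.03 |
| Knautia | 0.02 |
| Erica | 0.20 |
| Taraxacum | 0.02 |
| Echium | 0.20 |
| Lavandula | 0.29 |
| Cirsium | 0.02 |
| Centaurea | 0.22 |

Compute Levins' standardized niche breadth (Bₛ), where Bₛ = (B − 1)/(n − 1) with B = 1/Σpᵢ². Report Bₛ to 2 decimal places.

0.52

Σpᵢ² = 0.03² + 0.02² + 0.20² + 0.02² + 0.20² + 0.29² + 0.02² + 0.22² = 0.0009 + 0.0004 + 0.0400 + 0.0004 + 0.0400 + 0.0841 + 0.0004 + 0.0484 = 0.2146
B = 1 / 0.2146 = 4.6598
Bₛ = (B − 1)/(n − 1) = (4.6598 − 1)/(8 − 1) = 3.6598/7 = 0.5228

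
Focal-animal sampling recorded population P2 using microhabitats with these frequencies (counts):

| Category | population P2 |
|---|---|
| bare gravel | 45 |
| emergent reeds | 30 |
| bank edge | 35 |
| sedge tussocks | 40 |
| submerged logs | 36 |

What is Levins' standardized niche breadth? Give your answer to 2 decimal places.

Proportions for population P2 (n=186): 45/186=0.2419, 30/186=0.1613, 35/186=0.1882, 40/186=0.2151, 36/186=0.1935
Σpᵢ² = 0.2419² + 0.1613² + 0.1882² + 0.2151² + 0.1935² = 0.058516 + 0.026018 + 0.035419 + 0.046268 + 0.037442 = 0.203663
B = 1 / 0.203663 = 4.9101
Bₛ = (B − 1)/(n − 1) = (4.9101 − 1)/(5 − 1) = 3.9101/4 = 0.9775

0.98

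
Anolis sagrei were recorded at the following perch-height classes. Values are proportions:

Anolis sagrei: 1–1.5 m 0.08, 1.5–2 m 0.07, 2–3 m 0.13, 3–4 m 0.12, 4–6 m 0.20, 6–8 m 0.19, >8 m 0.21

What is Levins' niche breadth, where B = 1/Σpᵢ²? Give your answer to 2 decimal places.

6.14

Σpᵢ² = 0.08² + 0.07² + 0.13² + 0.12² + 0.20² + 0.19² + 0.21² = 0.0064 + 0.0049 + 0.0169 + 0.0144 + 0.0400 + 0.0361 + 0.0441 = 0.1628
B = 1 / 0.1628 = 6.1425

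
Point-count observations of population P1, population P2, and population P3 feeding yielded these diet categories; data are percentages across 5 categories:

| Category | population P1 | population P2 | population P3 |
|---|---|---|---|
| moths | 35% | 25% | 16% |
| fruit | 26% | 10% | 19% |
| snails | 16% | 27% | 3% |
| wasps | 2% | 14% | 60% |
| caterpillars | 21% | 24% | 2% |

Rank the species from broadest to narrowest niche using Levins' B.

Convert percentages to proportions (divide by 100).
Σp_P1ᵢ² = 0.35² + 0.26² + 0.16² + 0.02² + 0.21² = 0.1225 + 0.0676 + 0.0256 + 0.0004 + 0.0441 = 0.2602
B_P1 = 1 / 0.2602 = 3.8432
Σp_P2ᵢ² = 0.25² + 0.10² + 0.27² + 0.14² + 0.24² = 0.0625 + 0.0100 + 0.0729 + 0.0196 + 0.0576 = 0.2226
B_P2 = 1 / 0.2226 = 4.4924
Σp_P3ᵢ² = 0.16² + 0.19² + 0.03² + 0.60² + 0.02² = 0.0256 + 0.0361 + 0.0009 + 0.3600 + 0.0004 = 0.4230
B_P3 = 1 / 0.4230 = 2.3641
Ranking by B (broadest → narrowest): population P2 (4.49) > population P1 (3.84) > population P3 (2.36)

population P2 > population P1 > population P3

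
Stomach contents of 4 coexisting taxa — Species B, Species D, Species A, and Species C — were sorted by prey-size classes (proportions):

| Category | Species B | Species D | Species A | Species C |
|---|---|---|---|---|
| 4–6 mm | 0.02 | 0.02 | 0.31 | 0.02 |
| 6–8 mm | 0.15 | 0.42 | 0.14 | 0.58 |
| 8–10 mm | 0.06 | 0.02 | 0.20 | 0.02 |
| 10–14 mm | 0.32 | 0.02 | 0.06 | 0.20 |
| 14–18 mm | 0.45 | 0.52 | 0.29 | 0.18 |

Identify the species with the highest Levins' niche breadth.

Species A

Σp_Bᵢ² = 0.02² + 0.15² + 0.06² + 0.32² + 0.45² = 0.0004 + 0.0225 + 0.0036 + 0.1024 + 0.2025 = 0.3314
B_B = 1 / 0.3314 = 3.0175
Σp_Dᵢ² = 0.02² + 0.42² + 0.02² + 0.02² + 0.52² = 0.0004 + 0.1764 + 0.0004 + 0.0004 + 0.2704 = 0.4480
B_D = 1 / 0.4480 = 2.2321
Σp_Aᵢ² = 0.31² + 0.14² + 0.20² + 0.06² + 0.29² = 0.0961 + 0.0196 + 0.0400 + 0.0036 + 0.0841 = 0.2434
B_A = 1 / 0.2434 = 4.1085
Σp_Cᵢ² = 0.02² + 0.58² + 0.02² + 0.20² + 0.18² = 0.0004 + 0.3364 + 0.0004 + 0.0400 + 0.0324 = 0.4096
B_C = 1 / 0.4096 = 2.4414
Highest B → broadest niche (most generalist): Species A (B = 4.11).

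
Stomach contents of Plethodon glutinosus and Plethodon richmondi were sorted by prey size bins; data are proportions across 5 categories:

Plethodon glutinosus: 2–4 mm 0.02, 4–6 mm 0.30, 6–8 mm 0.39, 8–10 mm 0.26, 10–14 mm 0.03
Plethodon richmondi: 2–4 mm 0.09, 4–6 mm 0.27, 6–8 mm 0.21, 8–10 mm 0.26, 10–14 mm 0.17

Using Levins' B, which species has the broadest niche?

Σp_glutᵢ² = 0.02² + 0.30² + 0.39² + 0.26² + 0.03² = 0.0004 + 0.0900 + 0.1521 + 0.0676 + 0.0009 = 0.3110
B_glut = 1 / 0.3110 = 3.2154
Σp_richᵢ² = 0.09² + 0.27² + 0.21² + 0.26² + 0.17² = 0.0081 + 0.0729 + 0.0441 + 0.0676 + 0.0289 = 0.2216
B_rich = 1 / 0.2216 = 4.5126
Highest B → broadest niche (most generalist): Plethodon richmondi (B = 4.51).

Plethodon richmondi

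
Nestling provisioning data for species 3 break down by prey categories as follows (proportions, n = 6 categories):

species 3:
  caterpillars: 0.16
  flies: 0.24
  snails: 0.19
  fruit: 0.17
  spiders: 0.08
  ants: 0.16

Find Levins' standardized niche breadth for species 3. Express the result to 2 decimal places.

0.91

Σpᵢ² = 0.16² + 0.24² + 0.19² + 0.17² + 0.08² + 0.16² = 0.0256 + 0.0576 + 0.0361 + 0.0289 + 0.0064 + 0.0256 = 0.1802
B = 1 / 0.1802 = 5.5494
Bₛ = (B − 1)/(n − 1) = (5.5494 − 1)/(6 − 1) = 4.5494/5 = 0.9099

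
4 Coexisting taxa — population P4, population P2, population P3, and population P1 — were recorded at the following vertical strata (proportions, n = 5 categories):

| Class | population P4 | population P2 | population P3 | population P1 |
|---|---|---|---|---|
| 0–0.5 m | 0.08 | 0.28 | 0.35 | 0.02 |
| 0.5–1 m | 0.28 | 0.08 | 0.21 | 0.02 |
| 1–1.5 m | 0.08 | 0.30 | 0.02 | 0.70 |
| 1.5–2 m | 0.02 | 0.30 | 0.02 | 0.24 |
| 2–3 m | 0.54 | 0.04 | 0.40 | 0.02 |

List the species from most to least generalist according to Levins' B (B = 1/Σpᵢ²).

population P2 > population P3 > population P4 > population P1

Σp_P4ᵢ² = 0.08² + 0.28² + 0.08² + 0.02² + 0.54² = 0.0064 + 0.0784 + 0.0064 + 0.0004 + 0.2916 = 0.3832
B_P4 = 1 / 0.3832 = 2.6096
Σp_P2ᵢ² = 0.28² + 0.08² + 0.30² + 0.30² + 0.04² = 0.0784 + 0.0064 + 0.0900 + 0.0900 + 0.0016 = 0.2664
B_P2 = 1 / 0.2664 = 3.7538
Σp_P3ᵢ² = 0.35² + 0.21² + 0.02² + 0.02² + 0.40² = 0.1225 + 0.0441 + 0.0004 + 0.0004 + 0.1600 = 0.3274
B_P3 = 1 / 0.3274 = 3.0544
Σp_P1ᵢ² = 0.02² + 0.02² + 0.70² + 0.24² + 0.02² = 0.0004 + 0.0004 + 0.4900 + 0.0576 + 0.0004 = 0.5488
B_P1 = 1 / 0.5488 = 1.8222
Ranking by B (broadest → narrowest): population P2 (3.75) > population P3 (3.05) > population P4 (2.61) > population P1 (1.82)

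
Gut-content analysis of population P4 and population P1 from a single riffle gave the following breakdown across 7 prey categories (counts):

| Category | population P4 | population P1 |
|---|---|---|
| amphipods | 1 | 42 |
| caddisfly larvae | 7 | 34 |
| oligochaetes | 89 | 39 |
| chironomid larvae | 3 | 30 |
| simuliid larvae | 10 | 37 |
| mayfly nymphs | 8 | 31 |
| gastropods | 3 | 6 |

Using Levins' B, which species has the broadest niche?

Proportions for population P4 (n=121): 1/121=0.0083, 7/121=0.0579, 89/121=0.7355, 3/121=0.0248, 10/121=0.0826, 8/121=0.0661, 3/121=0.0248
Proportions for population P1 (n=219): 42/219=0.1918, 34/219=0.1553, 39/219=0.1781, 30/219=0.1370, 37/219=0.1689, 31/219=0.1416, 6/219=0.0274
Σp_P4ᵢ² = 0.0083² + 0.0579² + 0.7355² + 0.0248² + 0.0826² + 0.0661² + 0.0248² = 0.000069 + 0.003352 + 0.540960 + 0.000615 + 0.006823 + 0.004369 + 0.000615 = 0.556803
B_P4 = 1 / 0.556803 = 1.7960
Σp_P1ᵢ² = 0.1918² + 0.1553² + 0.1781² + 0.1370² + 0.1689² + 0.1416² + 0.0274² = 0.036787 + 0.024118 + 0.031720 + 0.018769 + 0.028527 + 0.020051 + 0.000751 = 0.160723
B_P1 = 1 / 0.160723 = 6.2219
Highest B → broadest niche (most generalist): population P1 (B = 6.22).

population P1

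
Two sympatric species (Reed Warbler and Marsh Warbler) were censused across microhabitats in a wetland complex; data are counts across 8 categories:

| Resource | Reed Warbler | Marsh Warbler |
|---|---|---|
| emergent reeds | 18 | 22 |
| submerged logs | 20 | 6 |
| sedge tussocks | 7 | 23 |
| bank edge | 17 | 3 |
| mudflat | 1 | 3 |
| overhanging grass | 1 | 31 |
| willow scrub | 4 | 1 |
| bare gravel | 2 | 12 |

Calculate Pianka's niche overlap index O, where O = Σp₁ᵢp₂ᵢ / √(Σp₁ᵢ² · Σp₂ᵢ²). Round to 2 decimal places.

Proportions for Reed Warbler (n=70): 18/70=0.2571, 20/70=0.2857, 7/70=0.1000, 17/70=0.2429, 1/70=0.0143, 1/70=0.0143, 4/70=0.0571, 2/70=0.0286
Proportions for Marsh Warbler (n=101): 22/101=0.2178, 6/101=0.0594, 23/101=0.2277, 3/101=0.0297, 3/101=0.0297, 31/101=0.3069, 1/101=0.0099, 12/101=0.1188
Σ p₁ᵢp₂ᵢ = 0.055996 + 0.016971 + 0.022770 + 0.007214 + 0.000425 + 0.004389 + 0.000565 + 0.003398 = 0.111728
Σp_1ᵢ² = 0.2571² + 0.2857² + 0.1000² + 0.2429² + 0.0143² + 0.0143² + 0.0571² + 0.0286² = 0.066100 + 0.081624 + 0.010000 + 0.059000 + 0.000204 + 0.000204 + 0.003260 + 0.000818 = 0.221210
Σp_2ᵢ² = 0.2178² + 0.0594² + 0.2277² + 0.0297² + 0.0297² + 0.3069² + 0.0099² + 0.1188² = 0.047437 + 0.003528 + 0.051847 + 0.000882 + 0.000882 + 0.094188 + 0.000098 + 0.014113 = 0.212975
O = 0.111728 / √(0.221210 × 0.212975) = 0.111728 / 0.2170534 = 0.5147

0.51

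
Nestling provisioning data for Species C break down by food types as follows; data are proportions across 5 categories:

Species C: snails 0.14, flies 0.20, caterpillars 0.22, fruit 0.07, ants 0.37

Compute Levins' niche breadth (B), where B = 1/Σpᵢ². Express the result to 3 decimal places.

Σpᵢ² = 0.14² + 0.20² + 0.22² + 0.07² + 0.37² = 0.0196 + 0.0400 + 0.0484 + 0.0049 + 0.1369 = 0.2498
B = 1 / 0.2498 = 4.00320

4.003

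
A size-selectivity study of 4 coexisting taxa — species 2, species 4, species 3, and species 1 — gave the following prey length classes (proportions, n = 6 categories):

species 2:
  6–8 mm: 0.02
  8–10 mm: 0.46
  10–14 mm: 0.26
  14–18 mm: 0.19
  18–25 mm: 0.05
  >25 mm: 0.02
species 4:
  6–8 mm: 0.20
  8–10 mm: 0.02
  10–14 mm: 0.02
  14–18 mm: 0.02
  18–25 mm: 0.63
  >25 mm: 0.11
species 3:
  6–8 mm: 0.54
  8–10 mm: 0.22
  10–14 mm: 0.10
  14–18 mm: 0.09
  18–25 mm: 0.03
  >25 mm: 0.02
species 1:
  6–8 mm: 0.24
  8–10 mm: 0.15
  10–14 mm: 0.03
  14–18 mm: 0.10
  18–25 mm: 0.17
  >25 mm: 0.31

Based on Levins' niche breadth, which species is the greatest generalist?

species 1

Σp_2ᵢ² = 0.02² + 0.46² + 0.26² + 0.19² + 0.05² + 0.02² = 0.0004 + 0.2116 + 0.0676 + 0.0361 + 0.0025 + 0.0004 = 0.3186
B_2 = 1 / 0.3186 = 3.1387
Σp_4ᵢ² = 0.20² + 0.02² + 0.02² + 0.02² + 0.63² + 0.11² = 0.0400 + 0.0004 + 0.0004 + 0.0004 + 0.3969 + 0.0121 = 0.4502
B_4 = 1 / 0.4502 = 2.2212
Σp_3ᵢ² = 0.54² + 0.22² + 0.10² + 0.09² + 0.03² + 0.02² = 0.2916 + 0.0484 + 0.0100 + 0.0081 + 0.0009 + 0.0004 = 0.3594
B_3 = 1 / 0.3594 = 2.7824
Σp_1ᵢ² = 0.24² + 0.15² + 0.03² + 0.10² + 0.17² + 0.31² = 0.0576 + 0.0225 + 0.0009 + 0.0100 + 0.0289 + 0.0961 = 0.2160
B_1 = 1 / 0.2160 = 4.6296
Highest B → broadest niche (most generalist): species 1 (B = 4.63).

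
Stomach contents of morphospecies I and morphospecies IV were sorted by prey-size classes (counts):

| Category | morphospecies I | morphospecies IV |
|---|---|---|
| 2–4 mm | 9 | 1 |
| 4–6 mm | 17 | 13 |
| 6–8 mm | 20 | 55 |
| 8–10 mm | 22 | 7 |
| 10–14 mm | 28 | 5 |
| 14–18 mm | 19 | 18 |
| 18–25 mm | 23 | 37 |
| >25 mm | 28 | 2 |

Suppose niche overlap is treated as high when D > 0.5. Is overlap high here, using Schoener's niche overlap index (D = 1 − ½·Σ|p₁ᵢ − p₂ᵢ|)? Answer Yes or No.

Yes

Proportions for morphospecies I (n=166): 9/166=0.0542, 17/166=0.1024, 20/166=0.1205, 22/166=0.1325, 28/166=0.1687, 19/166=0.1145, 23/166=0.1386, 28/166=0.1687
Proportions for morphospecies IV (n=138): 1/138=0.0072, 13/138=0.0942, 55/138=0.3986, 7/138=0.0507, 5/138=0.0362, 18/138=0.1304, 37/138=0.2681, 2/138=0.0145
Σ|p₁ᵢ − p₂ᵢ| = 0.0470 + 0.0082 + 0.2781 + 0.0818 + 0.1325 + 0.0159 + 0.1295 + 0.1542 = 0.8472
D = 1 − ½ × 0.8472 = 1 − 0.42360 = 0.57640
D = 0.57640 > 0.5 → Yes.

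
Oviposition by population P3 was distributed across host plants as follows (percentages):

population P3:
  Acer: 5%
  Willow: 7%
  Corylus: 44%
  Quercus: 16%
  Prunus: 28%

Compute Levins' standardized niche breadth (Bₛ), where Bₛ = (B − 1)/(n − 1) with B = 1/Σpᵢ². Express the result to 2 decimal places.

0.57

Convert percentages to proportions (divide by 100).
Σpᵢ² = 0.05² + 0.07² + 0.44² + 0.16² + 0.28² = 0.0025 + 0.0049 + 0.1936 + 0.0256 + 0.0784 = 0.3050
B = 1 / 0.3050 = 3.2787
Bₛ = (B − 1)/(n − 1) = (3.2787 − 1)/(5 − 1) = 2.2787/4 = 0.5697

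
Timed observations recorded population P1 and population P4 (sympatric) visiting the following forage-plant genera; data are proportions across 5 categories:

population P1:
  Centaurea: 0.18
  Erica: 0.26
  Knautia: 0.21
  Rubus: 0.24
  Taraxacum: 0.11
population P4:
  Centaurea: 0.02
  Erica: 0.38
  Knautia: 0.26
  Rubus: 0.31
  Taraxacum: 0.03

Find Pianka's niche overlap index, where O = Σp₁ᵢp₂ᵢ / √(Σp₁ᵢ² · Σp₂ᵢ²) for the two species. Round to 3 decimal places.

0.913

Σ p₁ᵢp₂ᵢ = 0.0036 + 0.0988 + 0.0546 + 0.0744 + 0.0033 = 0.2347
Σp_1ᵢ² = 0.18² + 0.26² + 0.21² + 0.24² + 0.11² = 0.0324 + 0.0676 + 0.0441 + 0.0576 + 0.0121 = 0.2138
Σp_2ᵢ² = 0.02² + 0.38² + 0.26² + 0.31² + 0.03² = 0.0004 + 0.1444 + 0.0676 + 0.0961 + 0.0009 = 0.3094
O = 0.2347 / √(0.2138 × 0.3094) = 0.2347 / 0.257196 = 0.91253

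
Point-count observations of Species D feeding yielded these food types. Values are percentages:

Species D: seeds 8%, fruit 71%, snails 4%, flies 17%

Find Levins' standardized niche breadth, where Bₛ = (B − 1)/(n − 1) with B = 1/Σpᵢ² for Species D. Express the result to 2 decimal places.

Convert percentages to proportions (divide by 100).
Σpᵢ² = 0.08² + 0.71² + 0.04² + 0.17² = 0.0064 + 0.5041 + 0.0016 + 0.0289 = 0.5410
B = 1 / 0.5410 = 1.8484
Bₛ = (B − 1)/(n − 1) = (1.8484 − 1)/(4 − 1) = 0.8484/3 = 0.2828

0.28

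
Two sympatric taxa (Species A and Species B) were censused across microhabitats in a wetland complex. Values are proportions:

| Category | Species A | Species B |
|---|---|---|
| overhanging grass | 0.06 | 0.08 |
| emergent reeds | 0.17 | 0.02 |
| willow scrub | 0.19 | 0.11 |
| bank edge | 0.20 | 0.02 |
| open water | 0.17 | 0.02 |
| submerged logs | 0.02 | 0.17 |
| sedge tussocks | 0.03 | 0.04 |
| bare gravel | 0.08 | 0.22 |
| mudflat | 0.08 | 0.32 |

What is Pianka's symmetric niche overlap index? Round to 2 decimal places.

0.48

Σ p₁ᵢp₂ᵢ = 0.0048 + 0.0034 + 0.0209 + 0.0040 + 0.0034 + 0.0034 + 0.0012 + 0.0176 + 0.0256 = 0.0843
Σp_1ᵢ² = 0.06² + 0.17² + 0.19² + 0.20² + 0.17² + 0.02² + 0.03² + 0.08² + 0.08² = 0.0036 + 0.0289 + 0.0361 + 0.0400 + 0.0289 + 0.0004 + 0.0009 + 0.0064 + 0.0064 = 0.1516
Σp_2ᵢ² = 0.08² + 0.02² + 0.11² + 0.02² + 0.02² + 0.17² + 0.04² + 0.22² + 0.32² = 0.0064 + 0.0004 + 0.0121 + 0.0004 + 0.0004 + 0.0289 + 0.0016 + 0.0484 + 0.1024 = 0.2010
O = 0.0843 / √(0.1516 × 0.2010) = 0.0843 / 0.17456 = 0.4829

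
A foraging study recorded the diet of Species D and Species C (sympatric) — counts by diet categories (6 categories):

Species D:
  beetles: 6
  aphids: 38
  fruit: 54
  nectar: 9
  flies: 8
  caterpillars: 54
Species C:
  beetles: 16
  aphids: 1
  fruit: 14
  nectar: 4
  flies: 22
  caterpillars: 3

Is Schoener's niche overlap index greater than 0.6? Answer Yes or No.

Proportions for Species D (n=169): 6/169=0.0355, 38/169=0.2249, 54/169=0.3195, 9/169=0.0533, 8/169=0.0473, 54/169=0.3195
Proportions for Species C (n=60): 16/60=0.2667, 1/60=0.0167, 14/60=0.2333, 4/60=0.0667, 22/60=0.3667, 3/60=0.0500
Σ|p₁ᵢ − p₂ᵢ| = 0.2312 + 0.2082 + 0.0862 + 0.0134 + 0.3194 + 0.2695 = 1.1279
D = 1 − ½ × 1.1279 = 1 − 0.56395 = 0.43605
D = 0.43605 < 0.6 → No.

No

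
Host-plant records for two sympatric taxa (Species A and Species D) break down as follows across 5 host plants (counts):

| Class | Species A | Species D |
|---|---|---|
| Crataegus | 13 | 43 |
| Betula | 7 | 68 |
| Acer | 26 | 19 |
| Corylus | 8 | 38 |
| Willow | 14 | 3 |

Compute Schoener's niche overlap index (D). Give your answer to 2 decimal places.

0.54

Proportions for Species A (n=68): 13/68=0.1912, 7/68=0.1029, 26/68=0.3824, 8/68=0.1176, 14/68=0.2059
Proportions for Species D (n=171): 43/171=0.2515, 68/171=0.3977, 19/171=0.1111, 38/171=0.2222, 3/171=0.0175
Σ|p₁ᵢ − p₂ᵢ| = 0.0603 + 0.2948 + 0.2713 + 0.1046 + 0.1884 = 0.9194
D = 1 − ½ × 0.9194 = 1 − 0.45970 = 0.54030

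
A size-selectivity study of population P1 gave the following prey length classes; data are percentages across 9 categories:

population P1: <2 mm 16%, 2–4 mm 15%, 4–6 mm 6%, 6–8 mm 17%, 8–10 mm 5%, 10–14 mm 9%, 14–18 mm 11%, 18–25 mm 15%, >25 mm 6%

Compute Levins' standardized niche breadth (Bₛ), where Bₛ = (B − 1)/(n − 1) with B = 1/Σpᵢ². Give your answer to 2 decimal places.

Convert percentages to proportions (divide by 100).
Σpᵢ² = 0.16² + 0.15² + 0.06² + 0.17² + 0.05² + 0.09² + 0.11² + 0.15² + 0.06² = 0.0256 + 0.0225 + 0.0036 + 0.0289 + 0.0025 + 0.0081 + 0.0121 + 0.0225 + 0.0036 = 0.1294
B = 1 / 0.1294 = 7.7280
Bₛ = (B − 1)/(n − 1) = (7.7280 − 1)/(9 − 1) = 6.7280/8 = 0.8410

0.84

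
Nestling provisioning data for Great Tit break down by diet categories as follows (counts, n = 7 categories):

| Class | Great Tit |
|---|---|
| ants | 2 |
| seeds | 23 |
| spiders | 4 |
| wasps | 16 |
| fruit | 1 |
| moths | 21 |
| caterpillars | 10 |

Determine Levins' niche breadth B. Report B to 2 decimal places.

Proportions for Great Tit (n=77): 2/77=0.0260, 23/77=0.2987, 4/77=0.0519, 16/77=0.2078, 1/77=0.0130, 21/77=0.2727, 10/77=0.1299
Σpᵢ² = 0.0260² + 0.2987² + 0.0519² + 0.2078² + 0.0130² + 0.2727² + 0.1299² = 0.000676 + 0.089222 + 0.002694 + 0.043181 + 0.000169 + 0.074365 + 0.016874 = 0.227181
B = 1 / 0.227181 = 4.4018

4.40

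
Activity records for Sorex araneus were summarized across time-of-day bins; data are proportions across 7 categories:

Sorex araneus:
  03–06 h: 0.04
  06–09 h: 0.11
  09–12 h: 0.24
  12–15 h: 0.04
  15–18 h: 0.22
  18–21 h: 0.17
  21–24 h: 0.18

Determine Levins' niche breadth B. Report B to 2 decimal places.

Σpᵢ² = 0.04² + 0.11² + 0.24² + 0.04² + 0.22² + 0.17² + 0.18² = 0.0016 + 0.0121 + 0.0576 + 0.0016 + 0.0484 + 0.0289 + 0.0324 = 0.1826
B = 1 / 0.1826 = 5.4765

5.48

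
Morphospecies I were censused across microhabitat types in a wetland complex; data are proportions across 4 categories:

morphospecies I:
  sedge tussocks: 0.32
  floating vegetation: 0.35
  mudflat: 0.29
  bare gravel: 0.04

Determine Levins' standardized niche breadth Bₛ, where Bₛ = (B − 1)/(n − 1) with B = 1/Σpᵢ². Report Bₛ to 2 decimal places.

Σpᵢ² = 0.32² + 0.35² + 0.29² + 0.04² = 0.1024 + 0.1225 + 0.0841 + 0.0016 = 0.3106
B = 1 / 0.3106 = 3.2196
Bₛ = (B − 1)/(n − 1) = (3.2196 − 1)/(4 − 1) = 2.2196/3 = 0.7399

0.74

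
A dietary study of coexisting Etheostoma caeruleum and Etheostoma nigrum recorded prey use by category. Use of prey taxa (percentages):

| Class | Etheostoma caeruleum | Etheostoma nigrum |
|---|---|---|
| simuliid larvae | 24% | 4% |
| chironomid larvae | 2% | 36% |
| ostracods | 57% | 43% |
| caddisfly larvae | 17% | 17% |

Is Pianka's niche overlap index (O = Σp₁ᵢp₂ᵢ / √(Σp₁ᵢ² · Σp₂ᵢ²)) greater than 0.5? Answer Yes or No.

Convert percentages to proportions (divide by 100).
Σ p₁ᵢp₂ᵢ = 0.0096 + 0.0072 + 0.2451 + 0.0289 = 0.2908
Σp_1ᵢ² = 0.24² + 0.02² + 0.57² + 0.17² = 0.0576 + 0.0004 + 0.3249 + 0.0289 = 0.4118
Σp_2ᵢ² = 0.04² + 0.36² + 0.43² + 0.17² = 0.0016 + 0.1296 + 0.1849 + 0.0289 = 0.3450
O = 0.2908 / √(0.4118 × 0.3450) = 0.2908 / 0.37692 = 0.7715
O = 0.7715 > 0.5 → Yes.

Yes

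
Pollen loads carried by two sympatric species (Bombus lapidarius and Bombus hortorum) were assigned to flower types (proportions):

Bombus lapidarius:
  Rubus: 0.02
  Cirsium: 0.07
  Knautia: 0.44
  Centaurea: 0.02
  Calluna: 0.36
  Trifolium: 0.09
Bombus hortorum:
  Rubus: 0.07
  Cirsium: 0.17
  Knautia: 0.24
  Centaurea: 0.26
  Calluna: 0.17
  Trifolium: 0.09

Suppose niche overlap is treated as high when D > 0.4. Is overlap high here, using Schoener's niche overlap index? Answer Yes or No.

Yes

Σ|p₁ᵢ − p₂ᵢ| = 0.05 + 0.10 + 0.20 + 0.24 + 0.19 + 0.00 = 0.78
D = 1 − ½ × 0.78 = 1 − 0.390 = 0.6100
D = 0.6100 > 0.4 → Yes.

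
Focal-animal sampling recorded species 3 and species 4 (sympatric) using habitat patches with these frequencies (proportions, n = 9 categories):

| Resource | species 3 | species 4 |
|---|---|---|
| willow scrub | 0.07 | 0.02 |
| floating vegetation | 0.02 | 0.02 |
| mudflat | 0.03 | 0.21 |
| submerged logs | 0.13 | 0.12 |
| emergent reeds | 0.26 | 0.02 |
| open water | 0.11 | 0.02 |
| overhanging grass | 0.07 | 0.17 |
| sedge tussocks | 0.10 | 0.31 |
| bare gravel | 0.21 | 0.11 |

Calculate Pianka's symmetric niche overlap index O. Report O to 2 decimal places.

0.54

Σ p₁ᵢp₂ᵢ = 0.0014 + 0.0004 + 0.0063 + 0.0156 + 0.0052 + 0.0022 + 0.0119 + 0.0310 + 0.0231 = 0.0971
Σp_1ᵢ² = 0.07² + 0.02² + 0.03² + 0.13² + 0.26² + 0.11² + 0.07² + 0.10² + 0.21² = 0.0049 + 0.0004 + 0.0009 + 0.0169 + 0.0676 + 0.0121 + 0.0049 + 0.0100 + 0.0441 = 0.1618
Σp_2ᵢ² = 0.02² + 0.02² + 0.21² + 0.12² + 0.02² + 0.02² + 0.17² + 0.31² + 0.11² = 0.0004 + 0.0004 + 0.0441 + 0.0144 + 0.0004 + 0.0004 + 0.0289 + 0.0961 + 0.0121 = 0.1972
O = 0.0971 / √(0.1618 × 0.1972) = 0.0971 / 0.17863 = 0.5436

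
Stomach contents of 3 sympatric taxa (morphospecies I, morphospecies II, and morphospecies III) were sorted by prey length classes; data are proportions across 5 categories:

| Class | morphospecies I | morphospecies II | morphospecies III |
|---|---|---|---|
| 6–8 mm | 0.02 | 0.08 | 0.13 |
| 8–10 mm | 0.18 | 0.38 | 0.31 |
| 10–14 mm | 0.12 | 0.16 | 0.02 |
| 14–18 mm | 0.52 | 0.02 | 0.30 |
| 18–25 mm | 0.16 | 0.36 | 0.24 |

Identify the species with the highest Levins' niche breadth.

morphospecies III

Σp_Iᵢ² = 0.02² + 0.18² + 0.12² + 0.52² + 0.16² = 0.0004 + 0.0324 + 0.0144 + 0.2704 + 0.0256 = 0.3432
B_I = 1 / 0.3432 = 2.9138
Σp_IIᵢ² = 0.08² + 0.38² + 0.16² + 0.02² + 0.36² = 0.0064 + 0.1444 + 0.0256 + 0.0004 + 0.1296 = 0.3064
B_II = 1 / 0.3064 = 3.2637
Σp_IIIᵢ² = 0.13² + 0.31² + 0.02² + 0.30² + 0.24² = 0.0169 + 0.0961 + 0.0004 + 0.0900 + 0.0576 = 0.2610
B_III = 1 / 0.2610 = 3.8314
Highest B → broadest niche (most generalist): morphospecies III (B = 3.83).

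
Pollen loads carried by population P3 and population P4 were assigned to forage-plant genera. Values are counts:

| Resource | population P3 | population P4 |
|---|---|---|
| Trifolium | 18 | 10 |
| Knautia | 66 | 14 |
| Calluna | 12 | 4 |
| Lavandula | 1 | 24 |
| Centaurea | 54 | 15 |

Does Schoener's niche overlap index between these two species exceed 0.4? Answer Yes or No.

Proportions for population P3 (n=151): 18/151=0.1192, 66/151=0.4371, 12/151=0.0795, 1/151=0.0066, 54/151=0.3576
Proportions for population P4 (n=67): 10/67=0.1493, 14/67=0.2090, 4/67=0.0597, 24/67=0.3582, 15/67=0.2239
Σ|p₁ᵢ − p₂ᵢ| = 0.0301 + 0.2281 + 0.0198 + 0.3516 + 0.1337 = 0.7633
D = 1 − ½ × 0.7633 = 1 − 0.38165 = 0.61835
D = 0.61835 > 0.4 → Yes.

Yes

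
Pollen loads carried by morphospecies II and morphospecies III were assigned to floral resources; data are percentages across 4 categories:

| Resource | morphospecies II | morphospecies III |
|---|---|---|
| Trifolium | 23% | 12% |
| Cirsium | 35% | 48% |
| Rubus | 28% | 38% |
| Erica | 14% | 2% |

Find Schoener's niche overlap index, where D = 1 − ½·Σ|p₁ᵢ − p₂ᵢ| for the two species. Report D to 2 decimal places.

Convert percentages to proportions (divide by 100).
Σ|p₁ᵢ − p₂ᵢ| = 0.11 + 0.13 + 0.10 + 0.12 = 0.46
D = 1 − ½ × 0.46 = 1 − 0.230 = 0.7700

0.77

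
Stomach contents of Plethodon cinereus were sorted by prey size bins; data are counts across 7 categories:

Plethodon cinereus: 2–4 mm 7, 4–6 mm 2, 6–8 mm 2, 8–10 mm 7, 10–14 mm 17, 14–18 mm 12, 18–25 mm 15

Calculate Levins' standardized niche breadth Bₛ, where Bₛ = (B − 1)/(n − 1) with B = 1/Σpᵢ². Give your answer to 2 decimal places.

0.67

Proportions for Plethodon cinereus (n=62): 7/62=0.1129, 2/62=0.0323, 2/62=0.0323, 7/62=0.1129, 17/62=0.2742, 12/62=0.1935, 15/62=0.2419
Σpᵢ² = 0.1129² + 0.0323² + 0.0323² + 0.1129² + 0.2742² + 0.1935² + 0.2419² = 0.012746 + 0.001043 + 0.001043 + 0.012746 + 0.075186 + 0.037442 + 0.058516 = 0.198722
B = 1 / 0.198722 = 5.0322
Bₛ = (B − 1)/(n − 1) = (5.0322 − 1)/(7 − 1) = 4.0322/6 = 0.6720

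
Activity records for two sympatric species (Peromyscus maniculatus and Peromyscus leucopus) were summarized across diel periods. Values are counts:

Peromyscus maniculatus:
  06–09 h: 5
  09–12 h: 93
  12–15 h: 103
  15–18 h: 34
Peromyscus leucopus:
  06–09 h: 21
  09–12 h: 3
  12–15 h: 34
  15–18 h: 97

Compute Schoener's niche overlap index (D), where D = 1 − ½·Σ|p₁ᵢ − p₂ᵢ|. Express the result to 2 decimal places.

0.40

Proportions for Peromyscus maniculatus (n=235): 5/235=0.0213, 93/235=0.3957, 103/235=0.4383, 34/235=0.1447
Proportions for Peromyscus leucopus (n=155): 21/155=0.1355, 3/155=0.0194, 34/155=0.2194, 97/155=0.6258
Σ|p₁ᵢ − p₂ᵢ| = 0.1142 + 0.3763 + 0.2189 + 0.4811 = 1.1905
D = 1 − ½ × 1.1905 = 1 − 0.59525 = 0.40475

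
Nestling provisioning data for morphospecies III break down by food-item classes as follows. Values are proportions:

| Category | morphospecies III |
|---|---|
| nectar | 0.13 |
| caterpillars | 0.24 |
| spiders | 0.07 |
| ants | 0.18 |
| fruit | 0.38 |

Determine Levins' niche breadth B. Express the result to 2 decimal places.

3.90

Σpᵢ² = 0.13² + 0.24² + 0.07² + 0.18² + 0.38² = 0.0169 + 0.0576 + 0.0049 + 0.0324 + 0.1444 = 0.2562
B = 1 / 0.2562 = 3.9032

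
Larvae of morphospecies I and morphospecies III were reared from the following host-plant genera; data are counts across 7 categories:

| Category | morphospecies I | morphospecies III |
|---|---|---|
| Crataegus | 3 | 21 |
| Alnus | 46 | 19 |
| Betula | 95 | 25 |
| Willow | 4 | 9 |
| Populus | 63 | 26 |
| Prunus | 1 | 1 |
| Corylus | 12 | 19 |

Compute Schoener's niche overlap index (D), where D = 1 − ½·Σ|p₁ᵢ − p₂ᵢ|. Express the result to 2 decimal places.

Proportions for morphospecies I (n=224): 3/224=0.0134, 46/224=0.2054, 95/224=0.4241, 4/224=0.0179, 63/224=0.2813, 1/224=0.0045, 12/224=0.0536
Proportions for morphospecies III (n=120): 21/120=0.1750, 19/120=0.1583, 25/120=0.2083, 9/120=0.0750, 26/120=0.2167, 1/120=0.0083, 19/120=0.1583
Σ|p₁ᵢ − p₂ᵢ| = 0.1616 + 0.0471 + 0.2158 + 0.0571 + 0.0646 + 0.0038 + 0.1047 = 0.6547
D = 1 − ½ × 0.6547 = 1 − 0.32735 = 0.67265

0.67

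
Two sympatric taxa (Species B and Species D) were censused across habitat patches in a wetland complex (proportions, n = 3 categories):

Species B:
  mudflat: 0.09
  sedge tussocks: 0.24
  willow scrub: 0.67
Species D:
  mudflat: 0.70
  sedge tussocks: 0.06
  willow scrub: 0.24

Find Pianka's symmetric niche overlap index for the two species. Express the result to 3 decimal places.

Σ p₁ᵢp₂ᵢ = 0.0630 + 0.0144 + 0.1608 = 0.2382
Σp_1ᵢ² = 0.09² + 0.24² + 0.67² = 0.0081 + 0.0576 + 0.4489 = 0.5146
Σp_2ᵢ² = 0.70² + 0.06² + 0.24² = 0.4900 + 0.0036 + 0.0576 = 0.5512
O = 0.2382 / √(0.5146 × 0.5512) = 0.2382 / 0.532586 = 0.44725

0.447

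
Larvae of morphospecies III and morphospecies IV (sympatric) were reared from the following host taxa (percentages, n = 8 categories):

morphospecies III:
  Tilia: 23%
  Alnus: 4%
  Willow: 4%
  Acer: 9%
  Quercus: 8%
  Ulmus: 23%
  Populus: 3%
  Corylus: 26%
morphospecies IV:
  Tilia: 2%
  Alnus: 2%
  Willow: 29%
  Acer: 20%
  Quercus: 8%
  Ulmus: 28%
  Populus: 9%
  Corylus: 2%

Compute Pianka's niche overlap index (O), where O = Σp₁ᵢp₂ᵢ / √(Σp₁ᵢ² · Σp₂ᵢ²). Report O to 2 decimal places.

Convert percentages to proportions (divide by 100).
Σ p₁ᵢp₂ᵢ = 0.0046 + 0.0008 + 0.0116 + 0.0180 + 0.0064 + 0.0644 + 0.0027 + 0.0052 = 0.1137
Σp_1ᵢ² = 0.23² + 0.04² + 0.04² + 0.09² + 0.08² + 0.23² + 0.03² + 0.26² = 0.0529 + 0.0016 + 0.0016 + 0.0081 + 0.0064 + 0.0529 + 0.0009 + 0.0676 = 0.1920
Σp_2ᵢ² = 0.02² + 0.02² + 0.29² + 0.20² + 0.08² + 0.28² + 0.09² + 0.02² = 0.0004 + 0.0004 + 0.0841 + 0.0400 + 0.0064 + 0.0784 + 0.0081 + 0.0004 = 0.2182
O = 0.1137 / √(0.1920 × 0.2182) = 0.1137 / 0.20468 = 0.5555

0.56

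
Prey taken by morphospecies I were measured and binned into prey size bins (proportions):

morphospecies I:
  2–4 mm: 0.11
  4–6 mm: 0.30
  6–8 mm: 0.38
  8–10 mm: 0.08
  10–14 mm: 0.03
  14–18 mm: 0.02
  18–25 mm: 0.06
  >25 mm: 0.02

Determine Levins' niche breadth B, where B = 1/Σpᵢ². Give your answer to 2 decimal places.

Σpᵢ² = 0.11² + 0.30² + 0.38² + 0.08² + 0.03² + 0.02² + 0.06² + 0.02² = 0.0121 + 0.0900 + 0.1444 + 0.0064 + 0.0009 + 0.0004 + 0.0036 + 0.0004 = 0.2582
B = 1 / 0.2582 = 3.8730

3.87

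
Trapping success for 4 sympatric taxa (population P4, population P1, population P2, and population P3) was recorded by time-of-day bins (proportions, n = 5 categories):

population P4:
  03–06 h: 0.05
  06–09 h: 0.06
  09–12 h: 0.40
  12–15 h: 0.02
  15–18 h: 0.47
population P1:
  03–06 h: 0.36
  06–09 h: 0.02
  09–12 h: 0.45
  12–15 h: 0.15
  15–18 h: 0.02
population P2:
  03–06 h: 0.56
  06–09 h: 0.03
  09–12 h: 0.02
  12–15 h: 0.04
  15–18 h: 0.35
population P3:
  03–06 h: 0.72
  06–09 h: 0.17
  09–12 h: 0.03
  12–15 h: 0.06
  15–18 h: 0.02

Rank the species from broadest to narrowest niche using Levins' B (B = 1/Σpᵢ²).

population P1 > population P4 > population P2 > population P3

Σp_P4ᵢ² = 0.05² + 0.06² + 0.40² + 0.02² + 0.47² = 0.0025 + 0.0036 + 0.1600 + 0.0004 + 0.2209 = 0.3874
B_P4 = 1 / 0.3874 = 2.5813
Σp_P1ᵢ² = 0.36² + 0.02² + 0.45² + 0.15² + 0.02² = 0.1296 + 0.0004 + 0.2025 + 0.0225 + 0.0004 = 0.3554
B_P1 = 1 / 0.3554 = 2.8137
Σp_P2ᵢ² = 0.56² + 0.03² + 0.02² + 0.04² + 0.35² = 0.3136 + 0.0009 + 0.0004 + 0.0016 + 0.1225 = 0.4390
B_P2 = 1 / 0.4390 = 2.2779
Σp_P3ᵢ² = 0.72² + 0.17² + 0.03² + 0.06² + 0.02² = 0.5184 + 0.0289 + 0.0009 + 0.0036 + 0.0004 = 0.5522
B_P3 = 1 / 0.5522 = 1.8109
Ranking by B (broadest → narrowest): population P1 (2.81) > population P4 (2.58) > population P2 (2.28) > population P3 (1.81)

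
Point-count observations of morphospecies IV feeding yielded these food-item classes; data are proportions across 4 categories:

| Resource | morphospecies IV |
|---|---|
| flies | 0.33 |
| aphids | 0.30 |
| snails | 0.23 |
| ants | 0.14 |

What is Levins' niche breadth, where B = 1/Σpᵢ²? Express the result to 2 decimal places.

3.68

Σpᵢ² = 0.33² + 0.30² + 0.23² + 0.14² = 0.1089 + 0.0900 + 0.0529 + 0.0196 = 0.2714
B = 1 / 0.2714 = 3.6846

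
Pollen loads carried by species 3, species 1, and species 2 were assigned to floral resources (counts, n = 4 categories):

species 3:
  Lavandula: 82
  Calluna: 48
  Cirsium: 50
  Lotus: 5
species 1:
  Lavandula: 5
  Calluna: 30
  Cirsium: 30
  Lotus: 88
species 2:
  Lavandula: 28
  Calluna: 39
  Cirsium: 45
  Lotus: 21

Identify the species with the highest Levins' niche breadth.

species 2

Proportions for species 3 (n=185): 82/185=0.4432, 48/185=0.2595, 50/185=0.2703, 5/185=0.0270
Proportions for species 1 (n=153): 5/153=0.0327, 30/153=0.1961, 30/153=0.1961, 88/153=0.5752
Proportions for species 2 (n=133): 28/133=0.2105, 39/133=0.2932, 45/133=0.3383, 21/133=0.1579
Σp_3ᵢ² = 0.4432² + 0.2595² + 0.2703² + 0.0270² = 0.196426 + 0.067340 + 0.073062 + 0.000729 = 0.337557
B_3 = 1 / 0.337557 = 2.9625
Σp_1ᵢ² = 0.0327² + 0.1961² + 0.1961² + 0.5752² = 0.001069 + 0.038455 + 0.038455 + 0.330855 = 0.408834
B_1 = 1 / 0.408834 = 2.4460
Σp_2ᵢ² = 0.2105² + 0.2932² + 0.3383² + 0.1579² = 0.044310 + 0.085966 + 0.114447 + 0.024932 = 0.269655
B_2 = 1 / 0.269655 = 3.7084
Highest B → broadest niche (most generalist): species 2 (B = 3.71).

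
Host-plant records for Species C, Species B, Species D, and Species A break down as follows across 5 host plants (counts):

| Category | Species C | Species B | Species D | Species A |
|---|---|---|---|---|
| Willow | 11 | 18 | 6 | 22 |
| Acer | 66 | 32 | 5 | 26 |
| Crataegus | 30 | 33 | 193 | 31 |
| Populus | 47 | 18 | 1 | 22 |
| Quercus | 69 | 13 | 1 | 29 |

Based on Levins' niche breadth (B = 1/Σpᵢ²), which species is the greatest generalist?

Proportions for Species C (n=223): 11/223=0.0493, 66/223=0.2960, 30/223=0.1345, 47/223=0.2108, 69/223=0.3094
Proportions for Species B (n=114): 18/114=0.1579, 32/114=0.2807, 33/114=0.2895, 18/114=0.1579, 13/114=0.1140
Proportions for Species D (n=206): 6/206=0.0291, 5/206=0.0243, 193/206=0.9369, 1/206=0.0049, 1/206=0.0049
Proportions for Species A (n=130): 22/130=0.1692, 26/130=0.2000, 31/130=0.2385, 22/130=0.1692, 29/130=0.2231
Σp_Cᵢ² = 0.0493² + 0.2960² + 0.1345² + 0.2108² + 0.3094² = 0.002430 + 0.087616 + 0.018090 + 0.044437 + 0.095728 = 0.248301
B_C = 1 / 0.248301 = 4.0274
Σp_Bᵢ² = 0.1579² + 0.2807² + 0.2895² + 0.1579² + 0.1140² = 0.024932 + 0.078792 + 0.083810 + 0.024932 + 0.012996 = 0.225462
B_B = 1 / 0.225462 = 4.4353
Σp_Dᵢ² = 0.0291² + 0.0243² + 0.9369² + 0.0049² + 0.0049² = 0.000847 + 0.000590 + 0.877782 + 0.000024 + 0.000024 = 0.879267
B_D = 1 / 0.879267 = 1.1373
Σp_Aᵢ² = 0.1692² + 0.2000² + 0.2385² + 0.1692² + 0.2231² = 0.028629 + 0.040000 + 0.056882 + 0.028629 + 0.049774 = 0.203914
B_A = 1 / 0.203914 = 4.9040
Highest B → broadest niche (most generalist): Species A (B = 4.90).

Species A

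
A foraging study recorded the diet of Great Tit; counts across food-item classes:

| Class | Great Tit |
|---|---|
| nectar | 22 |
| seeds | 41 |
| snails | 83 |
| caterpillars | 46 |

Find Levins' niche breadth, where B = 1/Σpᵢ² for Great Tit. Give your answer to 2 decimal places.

3.30

Proportions for Great Tit (n=192): 22/192=0.1146, 41/192=0.2135, 83/192=0.4323, 46/192=0.2396
Σpᵢ² = 0.1146² + 0.2135² + 0.4323² + 0.2396² = 0.013133 + 0.045582 + 0.186883 + 0.057408 = 0.303006
B = 1 / 0.303006 = 3.3003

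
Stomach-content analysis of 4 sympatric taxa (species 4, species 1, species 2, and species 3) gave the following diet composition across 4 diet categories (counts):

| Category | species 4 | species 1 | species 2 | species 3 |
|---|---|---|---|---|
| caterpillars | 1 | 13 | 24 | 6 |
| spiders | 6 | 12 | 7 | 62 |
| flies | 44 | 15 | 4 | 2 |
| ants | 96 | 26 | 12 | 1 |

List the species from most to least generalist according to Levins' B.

Proportions for species 4 (n=147): 1/147=0.0068, 6/147=0.0408, 44/147=0.2993, 96/147=0.6531
Proportions for species 1 (n=66): 13/66=0.1970, 12/66=0.1818, 15/66=0.2273, 26/66=0.3939
Proportions for species 2 (n=47): 24/47=0.5106, 7/47=0.1489, 4/47=0.0851, 12/47=0.2553
Proportions for species 3 (n=71): 6/71=0.0845, 62/71=0.8732, 2/71=0.0282, 1/71=0.0141
Σp_4ᵢ² = 0.0068² + 0.0408² + 0.2993² + 0.6531² = 0.000046 + 0.001665 + 0.089580 + 0.426540 = 0.517831
B_4 = 1 / 0.517831 = 1.9311
Σp_1ᵢ² = 0.1970² + 0.1818² + 0.2273² + 0.3939² = 0.038809 + 0.033051 + 0.051665 + 0.155157 = 0.278682
B_1 = 1 / 0.278682 = 3.5883
Σp_2ᵢ² = 0.5106² + 0.1489² + 0.0851² + 0.2553² = 0.260712 + 0.022171 + 0.007242 + 0.065178 = 0.355303
B_2 = 1 / 0.355303 = 2.8145
Σp_3ᵢ² = 0.0845² + 0.8732² + 0.0282² + 0.0141² = 0.007140 + 0.762478 + 0.000795 + 0.000199 = 0.770612
B_3 = 1 / 0.770612 = 1.2977
Ranking by B (broadest → narrowest): species 1 (3.59) > species 2 (2.81) > species 4 (1.93) > species 3 (1.30)

species 1 > species 2 > species 4 > species 3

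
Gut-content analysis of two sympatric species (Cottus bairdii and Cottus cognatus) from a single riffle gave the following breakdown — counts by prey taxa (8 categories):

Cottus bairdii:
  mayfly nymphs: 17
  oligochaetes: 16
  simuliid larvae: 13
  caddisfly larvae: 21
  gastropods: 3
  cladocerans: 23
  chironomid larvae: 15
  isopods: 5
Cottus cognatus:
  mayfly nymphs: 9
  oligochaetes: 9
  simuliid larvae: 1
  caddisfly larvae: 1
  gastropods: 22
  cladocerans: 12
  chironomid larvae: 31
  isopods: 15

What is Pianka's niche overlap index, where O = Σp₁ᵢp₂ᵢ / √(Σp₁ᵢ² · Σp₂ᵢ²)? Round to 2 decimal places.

Proportions for Cottus bairdii (n=113): 17/113=0.1504, 16/113=0.1416, 13/113=0.1150, 21/113=0.1858, 3/113=0.0265, 23/113=0.2035, 15/113=0.1327, 5/113=0.0442
Proportions for Cottus cognatus (n=100): 9/100=0.0900, 9/100=0.0900, 1/100=0.0100, 1/100=0.0100, 22/100=0.2200, 12/100=0.1200, 31/100=0.3100, 15/100=0.1500
Σ p₁ᵢp₂ᵢ = 0.013536 + 0.012744 + 0.001150 + 0.001858 + 0.005830 + 0.024420 + 0.041137 + 0.006630 = 0.107305
Σp_1ᵢ² = 0.1504² + 0.1416² + 0.1150² + 0.1858² + 0.0265² + 0.2035² + 0.1327² + 0.0442² = 0.022620 + 0.020051 + 0.013225 + 0.034522 + 0.000702 + 0.041412 + 0.017609 + 0.001954 = 0.152095
Σp_2ᵢ² = 0.0900² + 0.0900² + 0.0100² + 0.0100² + 0.2200² + 0.1200² + 0.3100² + 0.1500² = 0.008100 + 0.008100 + 0.000100 + 0.000100 + 0.048400 + 0.014400 + 0.096100 + 0.022500 = 0.197800
O = 0.107305 / √(0.152095 × 0.197800) = 0.107305 / 0.1734485 = 0.6187

0.62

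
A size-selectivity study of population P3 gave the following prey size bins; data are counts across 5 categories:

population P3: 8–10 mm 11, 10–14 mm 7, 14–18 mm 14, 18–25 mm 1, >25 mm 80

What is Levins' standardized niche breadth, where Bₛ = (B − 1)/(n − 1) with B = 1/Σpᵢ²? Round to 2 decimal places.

0.22

Proportions for population P3 (n=113): 11/113=0.0973, 7/113=0.0619, 14/113=0.1239, 1/113=0.0088, 80/113=0.7080
Σpᵢ² = 0.0973² + 0.0619² + 0.1239² + 0.0088² + 0.7080² = 0.009467 + 0.003832 + 0.015351 + 0.000077 + 0.501264 = 0.529991
B = 1 / 0.529991 = 1.8868
Bₛ = (B − 1)/(n − 1) = (1.8868 − 1)/(5 − 1) = 0.8868/4 = 0.2217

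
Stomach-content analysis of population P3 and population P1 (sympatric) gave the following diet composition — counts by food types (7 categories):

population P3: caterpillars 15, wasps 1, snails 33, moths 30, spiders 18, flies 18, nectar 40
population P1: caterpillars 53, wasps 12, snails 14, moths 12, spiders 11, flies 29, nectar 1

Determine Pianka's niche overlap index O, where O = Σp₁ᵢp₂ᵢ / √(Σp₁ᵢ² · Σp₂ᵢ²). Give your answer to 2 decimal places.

0.55

Proportions for population P3 (n=155): 15/155=0.0968, 1/155=0.0065, 33/155=0.2129, 30/155=0.1935, 18/155=0.1161, 18/155=0.1161, 40/155=0.2581
Proportions for population P1 (n=132): 53/132=0.4015, 12/132=0.0909, 14/132=0.1061, 12/132=0.0909, 11/132=0.0833, 29/132=0.2197, 1/132=0.0076
Σ p₁ᵢp₂ᵢ = 0.038865 + 0.000591 + 0.022589 + 0.017589 + 0.009671 + 0.025507 + 0.001962 = 0.116774
Σp_1ᵢ² = 0.0968² + 0.0065² + 0.2129² + 0.1935² + 0.1161² + 0.1161² + 0.2581² = 0.009370 + 0.000042 + 0.045326 + 0.037442 + 0.013479 + 0.013479 + 0.066616 = 0.185754
Σp_2ᵢ² = 0.4015² + 0.0909² + 0.1061² + 0.0909² + 0.0833² + 0.2197² + 0.0076² = 0.161202 + 0.008263 + 0.011257 + 0.008263 + 0.006939 + 0.048268 + 0.000058 = 0.244250
O = 0.116774 / √(0.185754 × 0.244250) = 0.116774 / 0.2130033 = 0.5482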